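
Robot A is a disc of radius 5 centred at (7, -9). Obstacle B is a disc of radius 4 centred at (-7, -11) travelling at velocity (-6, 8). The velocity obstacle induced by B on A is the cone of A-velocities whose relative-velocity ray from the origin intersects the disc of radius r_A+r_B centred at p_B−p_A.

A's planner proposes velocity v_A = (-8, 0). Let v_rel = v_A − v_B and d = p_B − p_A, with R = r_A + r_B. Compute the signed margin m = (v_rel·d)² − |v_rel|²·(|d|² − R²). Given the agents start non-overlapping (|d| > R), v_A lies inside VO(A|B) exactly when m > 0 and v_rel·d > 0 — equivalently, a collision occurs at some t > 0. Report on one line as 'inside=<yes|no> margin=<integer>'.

d = (-14, -2),  |d|² = 200;  R = 5+4 = 9,  c = 200−9² = 119
v_rel = (-2, -8),  |v_rel|² = 68;  v_rel·d = (-2)·(-14) + (-8)·(-2) = 44
68·t² − 88·t + 119 = 0  ⇒  m = 44² − 68·119 = -6156
m = -6156 < 0,  v_rel·d = 44 > 0  ⇒  outside

inside=no margin=-6156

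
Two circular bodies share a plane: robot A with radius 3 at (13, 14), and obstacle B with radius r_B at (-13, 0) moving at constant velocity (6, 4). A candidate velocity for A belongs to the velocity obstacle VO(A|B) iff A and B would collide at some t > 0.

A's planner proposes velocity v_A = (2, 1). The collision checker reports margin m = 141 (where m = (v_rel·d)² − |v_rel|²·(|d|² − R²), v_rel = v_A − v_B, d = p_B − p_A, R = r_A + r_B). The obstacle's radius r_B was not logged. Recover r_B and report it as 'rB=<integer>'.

m = 141
d = (-26, -14);  v_rel = (-4, -3),  |v_rel|² = 25
v_rel×d = (-4)·(-14) − (-3)·(-26) = -22
since m = R²·25 − (-22)²:  R² = (484 + 141) / 25 = 25
R = √25 = 5  ⇒  r_B = 5 − 3 = 2

rB=2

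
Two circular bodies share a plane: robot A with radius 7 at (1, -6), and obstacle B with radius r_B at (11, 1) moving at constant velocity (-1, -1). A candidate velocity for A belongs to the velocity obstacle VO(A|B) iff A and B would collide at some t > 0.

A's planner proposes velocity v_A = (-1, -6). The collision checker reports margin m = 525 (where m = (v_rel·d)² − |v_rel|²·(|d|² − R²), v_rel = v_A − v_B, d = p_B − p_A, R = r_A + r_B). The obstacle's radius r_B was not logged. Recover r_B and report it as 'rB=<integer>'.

m = 525
d = (10, 7);  v_rel = (0, -5),  |v_rel|² = 25
v_rel×d = (0)·(7) − (-5)·(10) = 50
since m = R²·25 − 50²:  R² = (2500 + 525) / 25 = 121
R = √121 = 11  ⇒  r_B = 11 − 7 = 4

rB=4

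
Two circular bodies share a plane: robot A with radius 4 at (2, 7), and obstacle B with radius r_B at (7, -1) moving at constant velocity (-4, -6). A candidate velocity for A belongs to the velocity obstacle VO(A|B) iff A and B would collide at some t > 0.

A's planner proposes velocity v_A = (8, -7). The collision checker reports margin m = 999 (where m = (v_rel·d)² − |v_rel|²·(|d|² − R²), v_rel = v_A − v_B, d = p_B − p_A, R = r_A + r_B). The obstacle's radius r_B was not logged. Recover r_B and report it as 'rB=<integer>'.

m = 999
d = (5, -8);  v_rel = (12, -1),  |v_rel|² = 145
v_rel×d = (12)·(-8) − (-1)·(5) = -91
since m = R²·145 − (-91)²:  R² = (8281 + 999) / 145 = 64
R = √64 = 8  ⇒  r_B = 8 − 4 = 4

rB=4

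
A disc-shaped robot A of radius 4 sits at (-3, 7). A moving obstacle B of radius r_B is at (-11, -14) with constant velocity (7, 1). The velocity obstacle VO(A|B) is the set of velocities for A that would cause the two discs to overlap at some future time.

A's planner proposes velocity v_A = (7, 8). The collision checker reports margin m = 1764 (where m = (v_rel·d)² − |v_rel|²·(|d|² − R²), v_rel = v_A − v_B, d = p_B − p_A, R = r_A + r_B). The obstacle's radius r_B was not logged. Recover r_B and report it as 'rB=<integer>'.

m = 1764
d = (-8, -21);  v_rel = (0, 7),  |v_rel|² = 49
v_rel×d = (0)·(-21) − (7)·(-8) = 56
since m = R²·49 − 56²:  R² = (3136 + 1764) / 49 = 100
R = √100 = 10  ⇒  r_B = 10 − 4 = 6

rB=6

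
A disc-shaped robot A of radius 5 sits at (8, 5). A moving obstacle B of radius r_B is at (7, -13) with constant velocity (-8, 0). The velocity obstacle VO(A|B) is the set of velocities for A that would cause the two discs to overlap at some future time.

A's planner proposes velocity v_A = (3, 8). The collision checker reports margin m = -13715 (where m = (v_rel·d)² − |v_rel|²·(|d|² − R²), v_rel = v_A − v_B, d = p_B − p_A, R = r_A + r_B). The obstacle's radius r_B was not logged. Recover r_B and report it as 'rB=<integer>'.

m = -13715
d = (-1, -18);  v_rel = (11, 8),  |v_rel|² = 185
v_rel×d = (11)·(-18) − (8)·(-1) = -190
since m = R²·185 − (-190)²:  R² = (36100 + -13715) / 185 = 121
R = √121 = 11  ⇒  r_B = 11 − 5 = 6

rB=6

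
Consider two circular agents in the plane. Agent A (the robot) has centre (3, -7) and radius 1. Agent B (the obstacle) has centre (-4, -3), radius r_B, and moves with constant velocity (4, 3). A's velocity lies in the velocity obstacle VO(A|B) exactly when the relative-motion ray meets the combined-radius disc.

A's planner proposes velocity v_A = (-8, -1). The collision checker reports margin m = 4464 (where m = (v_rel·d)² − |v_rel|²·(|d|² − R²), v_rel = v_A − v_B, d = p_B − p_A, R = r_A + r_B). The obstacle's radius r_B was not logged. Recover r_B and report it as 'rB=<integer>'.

m = 4464
d = (-7, 4);  v_rel = (-12, -4),  |v_rel|² = 160
v_rel×d = (-12)·(4) − (-4)·(-7) = -76
since m = R²·160 − (-76)²:  R² = (5776 + 4464) / 160 = 64
R = √64 = 8  ⇒  r_B = 8 − 1 = 7

rB=7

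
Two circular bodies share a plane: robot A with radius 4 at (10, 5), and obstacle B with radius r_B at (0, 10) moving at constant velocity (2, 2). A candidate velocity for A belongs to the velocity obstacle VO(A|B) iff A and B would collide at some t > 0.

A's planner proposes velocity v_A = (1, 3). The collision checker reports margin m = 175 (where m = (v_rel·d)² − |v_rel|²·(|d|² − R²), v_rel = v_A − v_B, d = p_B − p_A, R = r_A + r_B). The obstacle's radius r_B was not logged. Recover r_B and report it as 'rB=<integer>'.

m = 175
d = (-10, 5);  v_rel = (-1, 1),  |v_rel|² = 2
v_rel×d = (-1)·(5) − (1)·(-10) = 5
since m = R²·2 − 5²:  R² = (25 + 175) / 2 = 100
R = √100 = 10  ⇒  r_B = 10 − 4 = 6

rB=6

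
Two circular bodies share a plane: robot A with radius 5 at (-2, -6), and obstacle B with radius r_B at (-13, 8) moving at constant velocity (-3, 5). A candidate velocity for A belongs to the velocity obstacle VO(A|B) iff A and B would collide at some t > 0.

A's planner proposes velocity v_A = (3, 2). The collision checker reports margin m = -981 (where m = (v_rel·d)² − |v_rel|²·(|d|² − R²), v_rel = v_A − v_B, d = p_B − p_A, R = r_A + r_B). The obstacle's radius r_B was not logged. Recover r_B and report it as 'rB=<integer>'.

m = -981
d = (-11, 14);  v_rel = (6, -3),  |v_rel|² = 45
v_rel×d = (6)·(14) − (-3)·(-11) = 51
since m = R²·45 − 51²:  R² = (2601 + -981) / 45 = 36
R = √36 = 6  ⇒  r_B = 6 − 5 = 1

rB=1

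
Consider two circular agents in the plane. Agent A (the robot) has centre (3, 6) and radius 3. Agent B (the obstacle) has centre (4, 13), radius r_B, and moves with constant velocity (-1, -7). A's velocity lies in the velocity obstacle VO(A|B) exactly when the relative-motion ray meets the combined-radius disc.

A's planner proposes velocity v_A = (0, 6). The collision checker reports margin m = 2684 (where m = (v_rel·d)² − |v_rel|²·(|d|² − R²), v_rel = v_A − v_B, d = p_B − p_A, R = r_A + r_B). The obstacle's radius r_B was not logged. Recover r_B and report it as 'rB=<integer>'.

m = 2684
d = (1, 7);  v_rel = (1, 13),  |v_rel|² = 170
v_rel×d = (1)·(7) − (13)·(1) = -6
since m = R²·170 − (-6)²:  R² = (36 + 2684) / 170 = 16
R = √16 = 4  ⇒  r_B = 4 − 3 = 1

rB=1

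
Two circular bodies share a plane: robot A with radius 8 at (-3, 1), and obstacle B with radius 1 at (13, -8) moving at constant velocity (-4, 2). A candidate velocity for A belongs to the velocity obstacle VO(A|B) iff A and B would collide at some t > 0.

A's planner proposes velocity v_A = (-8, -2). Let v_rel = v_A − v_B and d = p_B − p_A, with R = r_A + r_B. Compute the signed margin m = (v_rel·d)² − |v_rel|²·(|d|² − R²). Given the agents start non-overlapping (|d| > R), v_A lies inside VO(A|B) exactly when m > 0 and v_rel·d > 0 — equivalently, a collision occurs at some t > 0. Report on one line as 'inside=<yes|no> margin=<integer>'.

d = (16, -9),  |d|² = 337;  R = 8+1 = 9,  c = 337−9² = 256
v_rel = (-4, -4),  |v_rel|² = 32;  v_rel·d = (-4)·(16) + (-4)·(-9) = -28
32·t² + 56·t + 256 = 0  ⇒  m = (-28)² − 32·256 = -7408
m = -7408 < 0,  v_rel·d = -28 < 0  ⇒  outside

inside=no margin=-7408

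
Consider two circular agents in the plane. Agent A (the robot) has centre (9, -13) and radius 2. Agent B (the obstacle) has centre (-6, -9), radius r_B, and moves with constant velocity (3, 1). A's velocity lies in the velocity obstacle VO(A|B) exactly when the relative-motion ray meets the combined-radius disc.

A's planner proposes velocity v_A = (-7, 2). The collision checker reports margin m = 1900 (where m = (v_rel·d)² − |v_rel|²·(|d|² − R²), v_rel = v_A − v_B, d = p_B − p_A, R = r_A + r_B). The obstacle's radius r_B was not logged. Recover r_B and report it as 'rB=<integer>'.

m = 1900
d = (-15, 4);  v_rel = (-10, 1),  |v_rel|² = 101
v_rel×d = (-10)·(4) − (1)·(-15) = -25
since m = R²·101 − (-25)²:  R² = (625 + 1900) / 101 = 25
R = √25 = 5  ⇒  r_B = 5 − 2 = 3

rB=3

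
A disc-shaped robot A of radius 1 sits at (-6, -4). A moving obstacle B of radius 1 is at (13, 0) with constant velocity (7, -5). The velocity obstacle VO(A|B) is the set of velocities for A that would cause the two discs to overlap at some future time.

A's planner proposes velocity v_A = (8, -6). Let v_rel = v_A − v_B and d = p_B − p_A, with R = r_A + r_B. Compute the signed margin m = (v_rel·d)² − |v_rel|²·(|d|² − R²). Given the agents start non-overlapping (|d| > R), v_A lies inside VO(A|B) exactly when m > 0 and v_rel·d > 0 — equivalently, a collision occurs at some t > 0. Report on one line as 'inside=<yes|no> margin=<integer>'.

d = (19, 4),  |d|² = 377;  R = 1+1 = 2,  c = 377−2² = 373
v_rel = (1, -1),  |v_rel|² = 2;  v_rel·d = (1)·(19) + (-1)·(4) = 15
2·t² − 30·t + 373 = 0  ⇒  m = 15² − 2·373 = -521
m = -521 < 0,  v_rel·d = 15 > 0  ⇒  outside

inside=no margin=-521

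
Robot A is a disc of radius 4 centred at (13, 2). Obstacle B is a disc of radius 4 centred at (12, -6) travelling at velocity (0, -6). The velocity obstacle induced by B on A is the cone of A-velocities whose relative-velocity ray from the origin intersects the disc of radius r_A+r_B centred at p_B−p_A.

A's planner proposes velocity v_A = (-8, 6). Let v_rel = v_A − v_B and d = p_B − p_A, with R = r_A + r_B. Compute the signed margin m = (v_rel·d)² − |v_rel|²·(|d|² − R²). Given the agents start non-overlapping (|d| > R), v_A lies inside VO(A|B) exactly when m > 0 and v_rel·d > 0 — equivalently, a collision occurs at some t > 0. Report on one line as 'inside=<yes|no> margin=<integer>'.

d = (-1, -8),  |d|² = 65;  R = 4+4 = 8,  c = 65−8² = 1
v_rel = (-8, 12),  |v_rel|² = 208;  v_rel·d = (-8)·(-1) + (12)·(-8) = -88
208·t² + 176·t + 1 = 0  ⇒  m = (-88)² − 208·1 = 7536
m = 7536 > 0,  v_rel·d = -88 < 0  ⇒  outside

inside=no margin=7536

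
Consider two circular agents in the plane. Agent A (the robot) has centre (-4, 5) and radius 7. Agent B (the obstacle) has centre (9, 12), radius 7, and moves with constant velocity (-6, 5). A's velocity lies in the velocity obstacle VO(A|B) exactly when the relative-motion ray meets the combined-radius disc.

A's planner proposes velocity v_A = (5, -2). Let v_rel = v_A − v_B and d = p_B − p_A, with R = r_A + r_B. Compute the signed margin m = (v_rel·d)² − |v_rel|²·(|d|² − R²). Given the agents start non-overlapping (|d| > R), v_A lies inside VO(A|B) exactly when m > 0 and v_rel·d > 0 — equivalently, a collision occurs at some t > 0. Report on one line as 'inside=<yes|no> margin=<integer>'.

d = (13, 7),  |d|² = 218;  R = 7+7 = 14,  c = 218−14² = 22
v_rel = (11, -7),  |v_rel|² = 170;  v_rel·d = (11)·(13) + (-7)·(7) = 94
170·t² − 188·t + 22 = 0  ⇒  m = 94² − 170·22 = 5096
m = 5096 > 0,  v_rel·d = 94 > 0  ⇒  inside

inside=yes margin=5096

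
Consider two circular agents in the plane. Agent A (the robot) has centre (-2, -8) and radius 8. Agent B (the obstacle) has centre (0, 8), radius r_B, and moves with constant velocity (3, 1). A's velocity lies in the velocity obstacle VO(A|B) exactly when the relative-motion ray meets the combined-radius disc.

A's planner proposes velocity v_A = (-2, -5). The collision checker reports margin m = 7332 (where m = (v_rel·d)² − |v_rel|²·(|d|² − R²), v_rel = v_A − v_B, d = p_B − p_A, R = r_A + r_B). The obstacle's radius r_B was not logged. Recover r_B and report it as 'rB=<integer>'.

m = 7332
d = (2, 16);  v_rel = (-5, -6),  |v_rel|² = 61
v_rel×d = (-5)·(16) − (-6)·(2) = -68
since m = R²·61 − (-68)²:  R² = (4624 + 7332) / 61 = 196
R = √196 = 14  ⇒  r_B = 14 − 8 = 6

rB=6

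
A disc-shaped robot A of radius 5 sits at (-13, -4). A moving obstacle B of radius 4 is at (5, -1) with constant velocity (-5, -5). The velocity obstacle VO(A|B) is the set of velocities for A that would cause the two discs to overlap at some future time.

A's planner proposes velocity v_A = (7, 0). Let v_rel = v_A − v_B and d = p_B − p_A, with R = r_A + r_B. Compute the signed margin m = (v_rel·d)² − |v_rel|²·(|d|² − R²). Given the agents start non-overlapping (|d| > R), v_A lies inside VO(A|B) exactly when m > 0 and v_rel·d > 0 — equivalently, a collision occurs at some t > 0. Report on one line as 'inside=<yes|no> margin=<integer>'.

d = (18, 3),  |d|² = 333;  R = 5+4 = 9,  c = 333−9² = 252
v_rel = (12, 5),  |v_rel|² = 169;  v_rel·d = (12)·(18) + (5)·(3) = 231
169·t² − 462·t + 252 = 0  ⇒  m = 231² − 169·252 = 10773
m = 10773 > 0,  v_rel·d = 231 > 0  ⇒  inside

inside=yes margin=10773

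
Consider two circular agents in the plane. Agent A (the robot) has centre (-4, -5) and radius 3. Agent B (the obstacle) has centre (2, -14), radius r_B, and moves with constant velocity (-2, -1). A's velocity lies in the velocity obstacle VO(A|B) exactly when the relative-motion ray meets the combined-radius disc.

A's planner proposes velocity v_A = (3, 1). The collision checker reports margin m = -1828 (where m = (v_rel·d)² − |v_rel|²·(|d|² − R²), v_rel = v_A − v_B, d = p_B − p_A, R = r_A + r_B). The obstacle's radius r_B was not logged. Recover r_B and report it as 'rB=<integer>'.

m = -1828
d = (6, -9);  v_rel = (5, 2),  |v_rel|² = 29
v_rel×d = (5)·(-9) − (2)·(6) = -57
since m = R²·29 − (-57)²:  R² = (3249 + -1828) / 29 = 49
R = √49 = 7  ⇒  r_B = 7 − 3 = 4

rB=4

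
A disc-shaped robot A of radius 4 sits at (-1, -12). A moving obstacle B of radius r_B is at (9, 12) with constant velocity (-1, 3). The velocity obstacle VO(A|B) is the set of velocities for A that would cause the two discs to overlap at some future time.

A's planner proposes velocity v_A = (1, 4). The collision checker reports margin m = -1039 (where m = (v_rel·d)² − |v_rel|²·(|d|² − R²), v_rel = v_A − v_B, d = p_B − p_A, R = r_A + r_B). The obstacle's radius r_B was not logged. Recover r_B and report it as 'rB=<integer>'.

m = -1039
d = (10, 24);  v_rel = (2, 1),  |v_rel|² = 5
v_rel×d = (2)·(24) − (1)·(10) = 38
since m = R²·5 − 38²:  R² = (1444 + -1039) / 5 = 81
R = √81 = 9  ⇒  r_B = 9 − 4 = 5

rB=5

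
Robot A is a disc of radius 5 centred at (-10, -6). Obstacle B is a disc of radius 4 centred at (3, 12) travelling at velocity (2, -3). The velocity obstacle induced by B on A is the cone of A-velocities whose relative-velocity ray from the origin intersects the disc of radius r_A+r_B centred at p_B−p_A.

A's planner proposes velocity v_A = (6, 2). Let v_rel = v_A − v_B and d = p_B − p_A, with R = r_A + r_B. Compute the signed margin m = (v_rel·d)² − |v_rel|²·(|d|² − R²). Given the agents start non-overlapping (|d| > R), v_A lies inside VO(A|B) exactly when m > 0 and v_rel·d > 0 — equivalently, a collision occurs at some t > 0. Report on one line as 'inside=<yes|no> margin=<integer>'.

d = (13, 18),  |d|² = 493;  R = 5+4 = 9,  c = 493−9² = 412
v_rel = (4, 5),  |v_rel|² = 41;  v_rel·d = (4)·(13) + (5)·(18) = 142
41·t² − 284·t + 412 = 0  ⇒  m = 142² − 41·412 = 3272
m = 3272 > 0,  v_rel·d = 142 > 0  ⇒  inside

inside=yes margin=3272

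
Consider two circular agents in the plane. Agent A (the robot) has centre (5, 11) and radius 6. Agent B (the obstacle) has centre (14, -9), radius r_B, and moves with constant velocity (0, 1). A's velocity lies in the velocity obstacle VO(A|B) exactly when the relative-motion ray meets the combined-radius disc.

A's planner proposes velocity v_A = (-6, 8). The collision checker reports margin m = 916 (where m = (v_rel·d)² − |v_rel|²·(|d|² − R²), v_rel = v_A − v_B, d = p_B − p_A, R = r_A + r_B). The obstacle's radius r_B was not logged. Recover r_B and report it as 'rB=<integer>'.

m = 916
d = (9, -20);  v_rel = (-6, 7),  |v_rel|² = 85
v_rel×d = (-6)·(-20) − (7)·(9) = 57
since m = R²·85 − 57²:  R² = (3249 + 916) / 85 = 49
R = √49 = 7  ⇒  r_B = 7 − 6 = 1

rB=1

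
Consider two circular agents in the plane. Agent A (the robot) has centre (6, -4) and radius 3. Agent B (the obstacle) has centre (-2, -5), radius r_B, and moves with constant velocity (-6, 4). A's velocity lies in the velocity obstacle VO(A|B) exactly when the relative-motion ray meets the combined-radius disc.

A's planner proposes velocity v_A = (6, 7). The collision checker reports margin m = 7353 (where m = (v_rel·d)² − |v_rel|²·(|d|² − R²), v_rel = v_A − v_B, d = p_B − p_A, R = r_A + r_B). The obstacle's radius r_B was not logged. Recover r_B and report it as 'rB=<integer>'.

m = 7353
d = (-8, -1);  v_rel = (12, 3),  |v_rel|² = 153
v_rel×d = (12)·(-1) − (3)·(-8) = 12
since m = R²·153 − 12²:  R² = (144 + 7353) / 153 = 49
R = √49 = 7  ⇒  r_B = 7 − 3 = 4

rB=4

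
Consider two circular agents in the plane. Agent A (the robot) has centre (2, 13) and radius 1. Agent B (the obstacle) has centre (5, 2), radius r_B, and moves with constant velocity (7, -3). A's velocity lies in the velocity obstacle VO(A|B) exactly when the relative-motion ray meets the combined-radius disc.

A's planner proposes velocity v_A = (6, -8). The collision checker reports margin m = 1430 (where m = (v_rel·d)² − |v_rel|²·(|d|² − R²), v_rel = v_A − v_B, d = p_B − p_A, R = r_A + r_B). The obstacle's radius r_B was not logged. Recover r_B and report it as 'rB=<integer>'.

m = 1430
d = (3, -11);  v_rel = (-1, -5),  |v_rel|² = 26
v_rel×d = (-1)·(-11) − (-5)·(3) = 26
since m = R²·26 − 26²:  R² = (676 + 1430) / 26 = 81
R = √81 = 9  ⇒  r_B = 9 − 1 = 8

rB=8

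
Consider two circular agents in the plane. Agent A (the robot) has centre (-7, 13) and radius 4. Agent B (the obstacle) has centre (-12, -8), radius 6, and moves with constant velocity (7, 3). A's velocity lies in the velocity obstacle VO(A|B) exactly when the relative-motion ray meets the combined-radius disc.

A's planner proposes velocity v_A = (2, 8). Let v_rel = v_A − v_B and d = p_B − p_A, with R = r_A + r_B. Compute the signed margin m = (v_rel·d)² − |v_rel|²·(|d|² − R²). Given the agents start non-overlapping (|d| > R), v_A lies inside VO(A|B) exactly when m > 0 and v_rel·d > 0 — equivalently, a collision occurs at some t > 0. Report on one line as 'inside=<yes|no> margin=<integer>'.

d = (-5, -21),  |d|² = 466;  R = 4+6 = 10,  c = 466−10² = 366
v_rel = (-5, 5),  |v_rel|² = 50;  v_rel·d = (-5)·(-5) + (5)·(-21) = -80
50·t² + 160·t + 366 = 0  ⇒  m = (-80)² − 50·366 = -11900
m = -11900 < 0,  v_rel·d = -80 < 0  ⇒  outside

inside=no margin=-11900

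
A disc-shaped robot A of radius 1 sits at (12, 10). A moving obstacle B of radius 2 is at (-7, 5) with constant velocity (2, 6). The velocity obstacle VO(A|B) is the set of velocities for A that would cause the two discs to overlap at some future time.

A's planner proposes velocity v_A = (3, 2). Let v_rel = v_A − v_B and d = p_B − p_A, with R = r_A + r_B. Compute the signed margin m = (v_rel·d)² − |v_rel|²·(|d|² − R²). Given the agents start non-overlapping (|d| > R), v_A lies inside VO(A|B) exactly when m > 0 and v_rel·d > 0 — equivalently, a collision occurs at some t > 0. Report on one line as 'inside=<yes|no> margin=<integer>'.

d = (-19, -5),  |d|² = 386;  R = 1+2 = 3,  c = 386−3² = 377
v_rel = (1, -4),  |v_rel|² = 17;  v_rel·d = (1)·(-19) + (-4)·(-5) = 1
17·t² − 2·t + 377 = 0  ⇒  m = 1² − 17·377 = -6408
m = -6408 < 0,  v_rel·d = 1 > 0  ⇒  outside

inside=no margin=-6408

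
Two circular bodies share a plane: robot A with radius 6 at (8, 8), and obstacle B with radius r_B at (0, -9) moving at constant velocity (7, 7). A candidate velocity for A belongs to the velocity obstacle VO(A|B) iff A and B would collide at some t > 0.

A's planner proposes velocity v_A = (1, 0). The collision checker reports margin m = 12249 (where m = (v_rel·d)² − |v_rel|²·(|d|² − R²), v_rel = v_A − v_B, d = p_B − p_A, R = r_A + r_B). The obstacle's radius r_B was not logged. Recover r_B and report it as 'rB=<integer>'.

m = 12249
d = (-8, -17);  v_rel = (-6, -7),  |v_rel|² = 85
v_rel×d = (-6)·(-17) − (-7)·(-8) = 46
since m = R²·85 − 46²:  R² = (2116 + 12249) / 85 = 169
R = √169 = 13  ⇒  r_B = 13 − 6 = 7

rB=7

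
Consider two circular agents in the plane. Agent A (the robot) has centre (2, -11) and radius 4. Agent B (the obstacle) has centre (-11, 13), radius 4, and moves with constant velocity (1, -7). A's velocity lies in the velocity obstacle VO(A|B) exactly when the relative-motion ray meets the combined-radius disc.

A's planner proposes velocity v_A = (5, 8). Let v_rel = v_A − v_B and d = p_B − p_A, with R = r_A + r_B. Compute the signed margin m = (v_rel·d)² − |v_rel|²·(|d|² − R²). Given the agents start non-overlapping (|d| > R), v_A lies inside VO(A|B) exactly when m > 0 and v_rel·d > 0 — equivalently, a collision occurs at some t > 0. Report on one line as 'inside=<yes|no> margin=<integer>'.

d = (-13, 24),  |d|² = 745;  R = 4+4 = 8,  c = 745−8² = 681
v_rel = (4, 15),  |v_rel|² = 241;  v_rel·d = (4)·(-13) + (15)·(24) = 308
241·t² − 616·t + 681 = 0  ⇒  m = 308² − 241·681 = -69257
m = -69257 < 0,  v_rel·d = 308 > 0  ⇒  outside

inside=no margin=-69257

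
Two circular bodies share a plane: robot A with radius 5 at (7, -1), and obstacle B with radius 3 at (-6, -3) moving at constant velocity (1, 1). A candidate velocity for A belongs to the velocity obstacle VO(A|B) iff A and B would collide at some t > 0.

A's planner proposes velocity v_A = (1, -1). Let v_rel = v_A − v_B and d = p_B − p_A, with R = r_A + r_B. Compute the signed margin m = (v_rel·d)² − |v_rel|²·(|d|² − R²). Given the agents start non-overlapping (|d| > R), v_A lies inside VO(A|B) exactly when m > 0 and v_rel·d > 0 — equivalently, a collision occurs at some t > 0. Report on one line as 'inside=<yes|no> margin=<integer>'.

d = (-13, -2),  |d|² = 173;  R = 5+3 = 8,  c = 173−8² = 109
v_rel = (0, -2),  |v_rel|² = 4;  v_rel·d = (0)·(-13) + (-2)·(-2) = 4
4·t² − 8·t + 109 = 0  ⇒  m = 4² − 4·109 = -420
m = -420 < 0,  v_rel·d = 4 > 0  ⇒  outside

inside=no margin=-420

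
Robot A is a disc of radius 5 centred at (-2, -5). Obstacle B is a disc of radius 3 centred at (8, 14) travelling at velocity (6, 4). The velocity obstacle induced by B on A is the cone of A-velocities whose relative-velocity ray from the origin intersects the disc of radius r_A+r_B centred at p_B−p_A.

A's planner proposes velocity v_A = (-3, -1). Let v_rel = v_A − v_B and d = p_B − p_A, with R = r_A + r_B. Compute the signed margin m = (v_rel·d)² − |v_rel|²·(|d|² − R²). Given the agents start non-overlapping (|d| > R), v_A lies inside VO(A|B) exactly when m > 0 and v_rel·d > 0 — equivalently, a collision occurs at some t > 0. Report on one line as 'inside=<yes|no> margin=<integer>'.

d = (10, 19),  |d|² = 461;  R = 5+3 = 8,  c = 461−8² = 397
v_rel = (-9, -5),  |v_rel|² = 106;  v_rel·d = (-9)·(10) + (-5)·(19) = -185
106·t² + 370·t + 397 = 0  ⇒  m = (-185)² − 106·397 = -7857
m = -7857 < 0,  v_rel·d = -185 < 0  ⇒  outside

inside=no margin=-7857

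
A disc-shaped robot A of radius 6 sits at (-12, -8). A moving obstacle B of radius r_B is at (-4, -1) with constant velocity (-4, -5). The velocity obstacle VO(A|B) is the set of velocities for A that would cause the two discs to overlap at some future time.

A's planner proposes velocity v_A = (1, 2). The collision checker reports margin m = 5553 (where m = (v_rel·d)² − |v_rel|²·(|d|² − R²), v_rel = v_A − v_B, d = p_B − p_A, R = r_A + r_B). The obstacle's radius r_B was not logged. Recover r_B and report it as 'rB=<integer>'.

m = 5553
d = (8, 7);  v_rel = (5, 7),  |v_rel|² = 74
v_rel×d = (5)·(7) − (7)·(8) = -21
since m = R²·74 − (-21)²:  R² = (441 + 5553) / 74 = 81
R = √81 = 9  ⇒  r_B = 9 − 6 = 3

rB=3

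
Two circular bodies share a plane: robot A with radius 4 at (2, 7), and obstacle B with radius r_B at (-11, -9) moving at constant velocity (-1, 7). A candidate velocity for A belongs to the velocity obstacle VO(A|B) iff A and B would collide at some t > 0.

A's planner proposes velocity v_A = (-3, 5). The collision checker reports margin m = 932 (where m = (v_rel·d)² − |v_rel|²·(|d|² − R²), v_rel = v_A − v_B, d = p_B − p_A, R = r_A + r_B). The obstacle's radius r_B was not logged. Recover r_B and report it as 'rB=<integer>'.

m = 932
d = (-13, -16);  v_rel = (-2, -2),  |v_rel|² = 8
v_rel×d = (-2)·(-16) − (-2)·(-13) = 6
since m = R²·8 − 6²:  R² = (36 + 932) / 8 = 121
R = √121 = 11  ⇒  r_B = 11 − 4 = 7

rB=7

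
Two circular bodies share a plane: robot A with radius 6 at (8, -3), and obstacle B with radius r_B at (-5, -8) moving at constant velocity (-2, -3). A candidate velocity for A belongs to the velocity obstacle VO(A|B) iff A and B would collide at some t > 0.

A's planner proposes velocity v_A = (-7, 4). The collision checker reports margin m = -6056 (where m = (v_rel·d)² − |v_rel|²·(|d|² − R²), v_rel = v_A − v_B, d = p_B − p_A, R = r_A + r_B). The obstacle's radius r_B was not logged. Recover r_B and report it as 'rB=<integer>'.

m = -6056
d = (-13, -5);  v_rel = (-5, 7),  |v_rel|² = 74
v_rel×d = (-5)·(-5) − (7)·(-13) = 116
since m = R²·74 − 116²:  R² = (13456 + -6056) / 74 = 100
R = √100 = 10  ⇒  r_B = 10 − 6 = 4

rB=4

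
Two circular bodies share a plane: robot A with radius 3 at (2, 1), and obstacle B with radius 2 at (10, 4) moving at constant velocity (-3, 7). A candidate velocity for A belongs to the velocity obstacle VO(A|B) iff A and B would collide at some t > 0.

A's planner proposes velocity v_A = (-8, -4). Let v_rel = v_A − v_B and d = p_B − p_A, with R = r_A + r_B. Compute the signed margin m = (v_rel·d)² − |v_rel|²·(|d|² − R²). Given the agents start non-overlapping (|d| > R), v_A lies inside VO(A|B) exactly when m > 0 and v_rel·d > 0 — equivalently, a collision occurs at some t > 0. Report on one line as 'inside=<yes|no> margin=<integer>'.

d = (8, 3),  |d|² = 73;  R = 3+2 = 5,  c = 73−5² = 48
v_rel = (-5, -11),  |v_rel|² = 146;  v_rel·d = (-5)·(8) + (-11)·(3) = -73
146·t² + 146·t + 48 = 0  ⇒  m = (-73)² − 146·48 = -1679
m = -1679 < 0,  v_rel·d = -73 < 0  ⇒  outside

inside=no margin=-1679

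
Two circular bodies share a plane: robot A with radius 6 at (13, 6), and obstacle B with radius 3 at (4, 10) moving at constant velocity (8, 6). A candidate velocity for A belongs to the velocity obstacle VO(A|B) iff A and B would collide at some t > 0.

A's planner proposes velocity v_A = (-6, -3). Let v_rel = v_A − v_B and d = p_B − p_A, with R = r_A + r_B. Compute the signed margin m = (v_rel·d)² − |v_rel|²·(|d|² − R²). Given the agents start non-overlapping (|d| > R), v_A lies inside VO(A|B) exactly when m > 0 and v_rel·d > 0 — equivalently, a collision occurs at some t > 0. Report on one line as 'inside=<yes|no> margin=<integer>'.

d = (-9, 4),  |d|² = 97;  R = 6+3 = 9,  c = 97−9² = 16
v_rel = (-14, -9),  |v_rel|² = 277;  v_rel·d = (-14)·(-9) + (-9)·(4) = 90
277·t² − 180·t + 16 = 0  ⇒  m = 90² − 277·16 = 3668
m = 3668 > 0,  v_rel·d = 90 > 0  ⇒  inside

inside=yes margin=3668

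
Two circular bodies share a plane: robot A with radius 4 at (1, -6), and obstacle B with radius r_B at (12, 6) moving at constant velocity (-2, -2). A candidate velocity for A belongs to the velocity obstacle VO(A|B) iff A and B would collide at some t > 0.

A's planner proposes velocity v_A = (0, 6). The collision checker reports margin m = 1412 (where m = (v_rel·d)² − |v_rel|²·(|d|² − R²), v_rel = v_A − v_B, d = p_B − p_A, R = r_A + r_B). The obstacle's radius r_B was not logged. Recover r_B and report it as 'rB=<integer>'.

m = 1412
d = (11, 12);  v_rel = (2, 8),  |v_rel|² = 68
v_rel×d = (2)·(12) − (8)·(11) = -64
since m = R²·68 − (-64)²:  R² = (4096 + 1412) / 68 = 81
R = √81 = 9  ⇒  r_B = 9 − 4 = 5

rB=5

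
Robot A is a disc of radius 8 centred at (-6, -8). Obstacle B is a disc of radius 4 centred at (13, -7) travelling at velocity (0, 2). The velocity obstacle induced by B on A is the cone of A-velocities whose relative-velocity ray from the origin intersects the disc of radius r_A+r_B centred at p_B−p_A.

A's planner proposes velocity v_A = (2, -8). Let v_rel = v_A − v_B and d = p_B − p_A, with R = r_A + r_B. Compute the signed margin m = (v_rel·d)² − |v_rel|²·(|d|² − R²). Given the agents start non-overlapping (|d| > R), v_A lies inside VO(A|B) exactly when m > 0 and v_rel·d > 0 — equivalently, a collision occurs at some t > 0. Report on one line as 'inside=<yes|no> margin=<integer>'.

d = (19, 1),  |d|² = 362;  R = 8+4 = 12,  c = 362−12² = 218
v_rel = (2, -10),  |v_rel|² = 104;  v_rel·d = (2)·(19) + (-10)·(1) = 28
104·t² − 56·t + 218 = 0  ⇒  m = 28² − 104·218 = -21888
m = -21888 < 0,  v_rel·d = 28 > 0  ⇒  outside

inside=no margin=-21888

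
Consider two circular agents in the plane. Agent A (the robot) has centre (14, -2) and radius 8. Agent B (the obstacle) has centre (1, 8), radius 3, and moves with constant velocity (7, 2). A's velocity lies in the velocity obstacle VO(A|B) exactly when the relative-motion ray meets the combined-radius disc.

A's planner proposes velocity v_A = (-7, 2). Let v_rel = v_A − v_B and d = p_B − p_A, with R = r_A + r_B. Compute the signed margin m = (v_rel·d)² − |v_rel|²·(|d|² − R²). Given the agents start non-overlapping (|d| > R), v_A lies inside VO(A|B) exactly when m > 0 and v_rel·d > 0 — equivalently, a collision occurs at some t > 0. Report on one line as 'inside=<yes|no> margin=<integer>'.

d = (-13, 10),  |d|² = 269;  R = 8+3 = 11,  c = 269−11² = 148
v_rel = (-14, 0),  |v_rel|² = 196;  v_rel·d = (-14)·(-13) + (0)·(10) = 182
196·t² − 364·t + 148 = 0  ⇒  m = 182² − 196·148 = 4116
m = 4116 > 0,  v_rel·d = 182 > 0  ⇒  inside

inside=yes margin=4116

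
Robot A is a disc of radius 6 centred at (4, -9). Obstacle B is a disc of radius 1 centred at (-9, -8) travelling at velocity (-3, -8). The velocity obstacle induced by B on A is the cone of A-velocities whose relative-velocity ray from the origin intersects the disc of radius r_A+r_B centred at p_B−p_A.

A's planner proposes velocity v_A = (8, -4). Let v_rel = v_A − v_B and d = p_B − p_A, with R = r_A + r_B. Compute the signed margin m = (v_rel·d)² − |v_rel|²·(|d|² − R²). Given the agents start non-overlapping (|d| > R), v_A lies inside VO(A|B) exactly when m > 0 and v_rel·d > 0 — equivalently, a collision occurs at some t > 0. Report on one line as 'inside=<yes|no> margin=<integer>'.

d = (-13, 1),  |d|² = 170;  R = 6+1 = 7,  c = 170−7² = 121
v_rel = (11, 4),  |v_rel|² = 137;  v_rel·d = (11)·(-13) + (4)·(1) = -139
137·t² + 278·t + 121 = 0  ⇒  m = (-139)² − 137·121 = 2744
m = 2744 > 0,  v_rel·d = -139 < 0  ⇒  outside

inside=no margin=2744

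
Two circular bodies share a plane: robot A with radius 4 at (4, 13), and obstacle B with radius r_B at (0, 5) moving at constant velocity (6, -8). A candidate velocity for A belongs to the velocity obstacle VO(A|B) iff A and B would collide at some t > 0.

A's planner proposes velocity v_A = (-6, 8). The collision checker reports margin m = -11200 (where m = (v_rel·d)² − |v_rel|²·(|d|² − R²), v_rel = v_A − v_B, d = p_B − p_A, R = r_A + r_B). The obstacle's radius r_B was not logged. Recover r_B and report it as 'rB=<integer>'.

m = -11200
d = (-4, -8);  v_rel = (-12, 16),  |v_rel|² = 400
v_rel×d = (-12)·(-8) − (16)·(-4) = 160
since m = R²·400 − 160²:  R² = (25600 + -11200) / 400 = 36
R = √36 = 6  ⇒  r_B = 6 − 4 = 2

rB=2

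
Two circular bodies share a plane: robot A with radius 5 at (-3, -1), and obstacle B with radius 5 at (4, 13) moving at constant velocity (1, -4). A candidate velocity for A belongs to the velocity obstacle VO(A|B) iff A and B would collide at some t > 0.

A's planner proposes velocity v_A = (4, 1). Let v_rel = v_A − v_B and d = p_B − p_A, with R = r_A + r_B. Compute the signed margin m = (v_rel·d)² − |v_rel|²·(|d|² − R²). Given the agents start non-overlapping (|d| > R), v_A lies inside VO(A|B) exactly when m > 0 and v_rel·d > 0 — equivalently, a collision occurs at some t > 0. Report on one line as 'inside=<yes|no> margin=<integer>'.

d = (7, 14),  |d|² = 245;  R = 5+5 = 10,  c = 245−10² = 145
v_rel = (3, 5),  |v_rel|² = 34;  v_rel·d = (3)·(7) + (5)·(14) = 91
34·t² − 182·t + 145 = 0  ⇒  m = 91² − 34·145 = 3351
m = 3351 > 0,  v_rel·d = 91 > 0  ⇒  inside

inside=yes margin=3351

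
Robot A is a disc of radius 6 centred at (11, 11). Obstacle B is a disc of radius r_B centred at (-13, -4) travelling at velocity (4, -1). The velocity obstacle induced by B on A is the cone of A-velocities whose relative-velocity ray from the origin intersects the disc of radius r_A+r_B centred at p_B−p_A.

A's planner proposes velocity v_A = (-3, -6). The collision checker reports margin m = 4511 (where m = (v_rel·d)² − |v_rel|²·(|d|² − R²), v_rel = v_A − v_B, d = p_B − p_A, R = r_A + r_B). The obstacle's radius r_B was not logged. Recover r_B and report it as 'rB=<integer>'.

m = 4511
d = (-24, -15);  v_rel = (-7, -5),  |v_rel|² = 74
v_rel×d = (-7)·(-15) − (-5)·(-24) = -15
since m = R²·74 − (-15)²:  R² = (225 + 4511) / 74 = 64
R = √64 = 8  ⇒  r_B = 8 − 6 = 2

rB=2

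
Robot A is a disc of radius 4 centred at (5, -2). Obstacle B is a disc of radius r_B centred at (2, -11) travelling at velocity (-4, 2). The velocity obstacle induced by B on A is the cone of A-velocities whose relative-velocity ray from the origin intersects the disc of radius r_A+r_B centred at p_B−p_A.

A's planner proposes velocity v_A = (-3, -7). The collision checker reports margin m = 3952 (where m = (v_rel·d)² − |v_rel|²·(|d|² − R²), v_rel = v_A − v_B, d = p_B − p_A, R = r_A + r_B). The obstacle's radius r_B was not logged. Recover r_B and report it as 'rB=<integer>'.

m = 3952
d = (-3, -9);  v_rel = (1, -9),  |v_rel|² = 82
v_rel×d = (1)·(-9) − (-9)·(-3) = -36
since m = R²·82 − (-36)²:  R² = (1296 + 3952) / 82 = 64
R = √64 = 8  ⇒  r_B = 8 − 4 = 4

rB=4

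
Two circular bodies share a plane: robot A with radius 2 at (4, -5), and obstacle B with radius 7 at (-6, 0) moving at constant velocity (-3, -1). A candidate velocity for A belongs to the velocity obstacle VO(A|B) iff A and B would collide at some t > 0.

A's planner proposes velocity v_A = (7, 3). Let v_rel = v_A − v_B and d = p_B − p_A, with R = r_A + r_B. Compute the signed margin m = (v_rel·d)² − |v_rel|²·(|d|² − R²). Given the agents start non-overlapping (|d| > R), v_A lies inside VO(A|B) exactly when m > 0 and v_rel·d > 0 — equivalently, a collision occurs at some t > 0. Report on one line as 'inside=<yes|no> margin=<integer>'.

d = (-10, 5),  |d|² = 125;  R = 2+7 = 9,  c = 125−9² = 44
v_rel = (10, 4),  |v_rel|² = 116;  v_rel·d = (10)·(-10) + (4)·(5) = -80
116·t² + 160·t + 44 = 0  ⇒  m = (-80)² − 116·44 = 1296
m = 1296 > 0,  v_rel·d = -80 < 0  ⇒  outside

inside=no margin=1296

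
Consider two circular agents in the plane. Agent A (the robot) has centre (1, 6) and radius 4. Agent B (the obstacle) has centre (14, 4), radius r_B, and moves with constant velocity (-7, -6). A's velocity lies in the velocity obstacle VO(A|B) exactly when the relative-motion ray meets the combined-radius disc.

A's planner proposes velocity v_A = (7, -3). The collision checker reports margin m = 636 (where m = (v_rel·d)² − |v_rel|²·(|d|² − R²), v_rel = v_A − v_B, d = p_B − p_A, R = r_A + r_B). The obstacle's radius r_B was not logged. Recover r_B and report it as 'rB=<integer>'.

m = 636
d = (13, -2);  v_rel = (14, 3),  |v_rel|² = 205
v_rel×d = (14)·(-2) − (3)·(13) = -67
since m = R²·205 − (-67)²:  R² = (4489 + 636) / 205 = 25
R = √25 = 5  ⇒  r_B = 5 − 4 = 1

rB=1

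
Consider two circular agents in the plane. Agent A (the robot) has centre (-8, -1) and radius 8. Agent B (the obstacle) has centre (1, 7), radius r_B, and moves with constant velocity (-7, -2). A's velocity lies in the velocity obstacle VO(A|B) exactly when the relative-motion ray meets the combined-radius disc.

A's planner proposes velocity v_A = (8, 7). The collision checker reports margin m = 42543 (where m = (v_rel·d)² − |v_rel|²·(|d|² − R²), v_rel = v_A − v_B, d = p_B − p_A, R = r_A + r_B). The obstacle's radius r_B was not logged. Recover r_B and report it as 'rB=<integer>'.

m = 42543
d = (9, 8);  v_rel = (15, 9),  |v_rel|² = 306
v_rel×d = (15)·(8) − (9)·(9) = 39
since m = R²·306 − 39²:  R² = (1521 + 42543) / 306 = 144
R = √144 = 12  ⇒  r_B = 12 − 8 = 4

rB=4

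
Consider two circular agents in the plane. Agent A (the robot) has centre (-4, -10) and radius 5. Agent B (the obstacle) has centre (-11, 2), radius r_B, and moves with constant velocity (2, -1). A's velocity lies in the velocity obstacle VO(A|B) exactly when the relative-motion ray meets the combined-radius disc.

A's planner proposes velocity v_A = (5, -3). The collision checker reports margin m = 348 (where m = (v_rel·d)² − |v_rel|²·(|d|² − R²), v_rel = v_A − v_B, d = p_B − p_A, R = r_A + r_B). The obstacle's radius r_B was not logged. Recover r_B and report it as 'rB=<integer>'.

m = 348
d = (-7, 12);  v_rel = (3, -2),  |v_rel|² = 13
v_rel×d = (3)·(12) − (-2)·(-7) = 22
since m = R²·13 − 22²:  R² = (484 + 348) / 13 = 64
R = √64 = 8  ⇒  r_B = 8 − 5 = 3

rB=3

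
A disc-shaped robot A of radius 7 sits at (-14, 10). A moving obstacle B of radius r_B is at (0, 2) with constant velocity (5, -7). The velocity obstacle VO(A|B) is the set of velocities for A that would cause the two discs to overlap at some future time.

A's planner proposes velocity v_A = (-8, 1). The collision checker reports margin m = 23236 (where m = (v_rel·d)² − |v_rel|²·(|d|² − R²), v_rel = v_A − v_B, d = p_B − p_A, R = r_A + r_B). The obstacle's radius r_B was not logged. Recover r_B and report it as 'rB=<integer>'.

m = 23236
d = (14, -8);  v_rel = (-13, 8),  |v_rel|² = 233
v_rel×d = (-13)·(-8) − (8)·(14) = -8
since m = R²·233 − (-8)²:  R² = (64 + 23236) / 233 = 100
R = √100 = 10  ⇒  r_B = 10 − 7 = 3

rB=3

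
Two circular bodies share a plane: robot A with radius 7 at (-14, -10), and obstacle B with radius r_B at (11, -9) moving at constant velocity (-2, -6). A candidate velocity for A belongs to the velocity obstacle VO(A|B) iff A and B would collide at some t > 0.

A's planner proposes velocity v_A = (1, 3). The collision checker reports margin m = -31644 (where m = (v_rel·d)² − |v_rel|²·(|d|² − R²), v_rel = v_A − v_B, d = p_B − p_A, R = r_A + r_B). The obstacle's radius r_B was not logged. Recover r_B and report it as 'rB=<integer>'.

m = -31644
d = (25, 1);  v_rel = (3, 9),  |v_rel|² = 90
v_rel×d = (3)·(1) − (9)·(25) = -222
since m = R²·90 − (-222)²:  R² = (49284 + -31644) / 90 = 196
R = √196 = 14  ⇒  r_B = 14 − 7 = 7

rB=7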